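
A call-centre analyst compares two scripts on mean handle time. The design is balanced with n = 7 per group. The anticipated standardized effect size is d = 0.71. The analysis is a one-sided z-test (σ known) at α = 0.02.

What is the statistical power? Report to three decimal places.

Power ≈ 0.234

Noncentrality parameter: δ = d·√(n/2) = 0.71 × √(7/2) = 1.3283
One-sided α = 0.02 → critical value z_{0.02} = 2.054.
Power = Φ(δ − 2.054) = Φ(-0.725) = 0.2341.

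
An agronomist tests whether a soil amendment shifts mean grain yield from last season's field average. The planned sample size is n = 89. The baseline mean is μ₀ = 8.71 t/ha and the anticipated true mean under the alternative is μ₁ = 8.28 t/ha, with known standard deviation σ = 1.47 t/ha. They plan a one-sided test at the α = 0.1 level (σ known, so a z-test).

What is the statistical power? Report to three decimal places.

Standardized effect: d = |μ₁ − μ₀| / σ = |8.28 − 8.71| / 1.47 = 0.2925
Noncentrality parameter: δ = d·√n = 0.2925 × √89 = 2.7596
Critical value for a one-sided test at α = 0.1: z_α = 1.282.
Power = Φ(δ − 1.282) = Φ(1.478) = 0.9303.

Power ≈ 0.930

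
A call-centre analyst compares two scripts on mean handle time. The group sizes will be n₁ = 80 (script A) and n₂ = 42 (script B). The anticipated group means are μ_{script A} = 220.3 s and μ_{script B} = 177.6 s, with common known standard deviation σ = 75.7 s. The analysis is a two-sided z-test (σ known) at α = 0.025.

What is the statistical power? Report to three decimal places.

Power ≈ 0.764

Standardized effect: d = |μ_{script A} − μ_{script B}| / σ = |220.3 − 177.6| / 75.7 = 0.5641
Noncentrality parameter: δ = d / √(1/n₁ + 1/n₂) = 0.5641 / √(1/80 + 1/42) = 2.9602
Two-sided α = 0.025 → critical value z_{0.0125} = 2.241.
Power = Φ(δ − 2.241) + Φ(−δ − 2.241) = Φ(0.719) + Φ(-5.202) = 0.7639 + 0.0000 = 0.7639.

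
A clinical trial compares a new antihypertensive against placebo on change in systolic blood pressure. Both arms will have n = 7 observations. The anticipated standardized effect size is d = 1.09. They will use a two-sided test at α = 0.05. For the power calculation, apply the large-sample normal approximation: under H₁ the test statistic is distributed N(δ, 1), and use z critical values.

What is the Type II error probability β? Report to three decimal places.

β ≈ 0.468

Noncentrality parameter: δ = d·√(n/2) = 1.09 × √(7/2) = 2.0392
Critical value for a two-sided test at α = 0.05: z_{α/2} = 1.960.
Power = Φ(δ − 1.960) + Φ(−δ − 1.960) = Φ(0.079) + Φ(-3.999) = 0.5316 + 0.0000 = 0.5316.
Type II error: β = 1 − power = 1 − 0.5316 = 0.4684.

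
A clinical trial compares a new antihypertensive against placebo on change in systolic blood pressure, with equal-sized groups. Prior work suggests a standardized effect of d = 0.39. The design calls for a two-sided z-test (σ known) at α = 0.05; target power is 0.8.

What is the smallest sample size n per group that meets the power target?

Set Φ(δ − 1.960) = 0.8; then δ − 1.960 = Φ⁻¹(0.8) = 0.842, giving δ = 2.802.
(The Φ(−δ − z_{α/2}) term is vanishingly small for δ > 0 and is dropped in the standard sample-size formula.)
δ = d·√(n/2) ⇒ n = 2(δ/d)² = 2 × (2.802 / 0.39)² = 103.21.
Round up to the next whole unit.

n = 104 per group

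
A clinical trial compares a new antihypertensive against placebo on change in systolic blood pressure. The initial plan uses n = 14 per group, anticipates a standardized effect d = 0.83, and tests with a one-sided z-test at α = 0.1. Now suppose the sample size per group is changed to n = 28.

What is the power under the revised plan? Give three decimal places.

With n = 28 per group: δ = d·√(n/2) = 0.83 × √(28/2) = 3.1056. Critical value z_{0.1} = 1.282.
Revised power = Φ(δ − 1.282) = Φ(1.824) = 0.9659.

Power ≈ 0.966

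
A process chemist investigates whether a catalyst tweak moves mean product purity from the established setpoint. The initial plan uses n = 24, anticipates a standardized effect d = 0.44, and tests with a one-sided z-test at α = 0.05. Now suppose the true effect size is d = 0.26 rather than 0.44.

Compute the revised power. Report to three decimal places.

With d = 0.26: δ = d·√n = 0.26 × √24 = 1.2737. Critical value z_{0.05} = 1.645.
Revised power = Φ(δ − 1.645) = Φ(-0.371) = 0.3553.

Power ≈ 0.355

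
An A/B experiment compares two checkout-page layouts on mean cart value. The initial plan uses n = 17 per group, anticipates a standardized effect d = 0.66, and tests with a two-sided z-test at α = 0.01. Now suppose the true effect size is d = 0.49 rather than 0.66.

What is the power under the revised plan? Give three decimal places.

With d = 0.49: δ = d·√(n/2) = 0.49 × √(17/2) = 1.4286. Critical value z_{0.005} = 2.576.
Revised power = Φ(δ − 2.576) + Φ(−δ − 2.576) = Φ(-1.147) + Φ(-4.004) = 0.1256 + 0.0000 = 0.1257.

Power ≈ 0.126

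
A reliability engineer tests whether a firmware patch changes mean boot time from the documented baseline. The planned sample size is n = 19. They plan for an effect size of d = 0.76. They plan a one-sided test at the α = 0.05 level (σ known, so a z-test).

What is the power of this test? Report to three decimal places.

Power ≈ 0.952

Noncentrality parameter: δ = d·√n = 0.76 × √19 = 3.3128
One-sided α = 0.05 → critical value z_{0.05} = 1.645.
Power = P(Z > 1.645 − δ) = Φ(1.668) = 0.9523.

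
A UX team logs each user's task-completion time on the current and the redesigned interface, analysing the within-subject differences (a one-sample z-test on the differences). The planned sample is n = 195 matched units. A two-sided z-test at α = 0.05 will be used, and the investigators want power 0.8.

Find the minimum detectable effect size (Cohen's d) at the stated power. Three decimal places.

Required noncentrality: δ = z_{0.025} + z_{0.20} = 1.960 + 0.842 = 2.802.
(The second rejection-region term Φ(−δ − z_{α/2}) is negligible and dropped.)
δ = d·√n ⇒ d = δ/√n = 2.802/√195 = 0.2006.

d ≈ 0.201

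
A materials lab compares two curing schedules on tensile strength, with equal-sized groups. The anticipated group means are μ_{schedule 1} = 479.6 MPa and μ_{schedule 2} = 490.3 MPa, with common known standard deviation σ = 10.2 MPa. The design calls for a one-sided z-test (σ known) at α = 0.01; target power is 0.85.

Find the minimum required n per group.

n = 21 per group

Standardized effect: d = |μ_{schedule 1} − μ_{schedule 2}| / σ = |479.6 − 490.3| / 10.2 = 1.0490
For power 0.85 need Φ(δ − z_{0.01}) = 0.85, so δ = z_{0.01} + z_{0.15} = 2.326 + 1.036 = 3.363.
δ = d·√(n/2) ⇒ n = 2(δ/d)² = 2 × (3.363 / 1.0490)² = 20.55.
Round up to the next whole unit.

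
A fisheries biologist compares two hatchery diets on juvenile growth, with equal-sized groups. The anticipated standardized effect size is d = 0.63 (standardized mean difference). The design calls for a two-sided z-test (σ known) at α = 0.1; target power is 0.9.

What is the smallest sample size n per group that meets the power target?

n = 44 per group

For power 0.9 need Φ(δ − z_{0.05}) = 0.9, so δ = z_{0.05} + z_{0.10} = 1.645 + 1.282 = 2.926.
(For δ > 0 the lower-tail rejection region contributes negligibly to power, so the one-term inversion is standard.)
δ = d·√(n/2) ⇒ n = 2(δ/d)² = 2 × (2.926 / 0.63)² = 43.15.
Rounding up, n = 44 per group.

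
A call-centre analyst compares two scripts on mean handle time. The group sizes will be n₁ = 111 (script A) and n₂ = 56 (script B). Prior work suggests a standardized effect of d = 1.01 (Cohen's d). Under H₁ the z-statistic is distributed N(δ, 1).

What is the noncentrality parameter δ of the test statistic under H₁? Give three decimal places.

The noncentrality parameter scales effect size by the design's sample-size factor: δ = d / √(1/n₁ + 1/n₂) = 1.01 / √(1/111 + 1/56) = 6.1620

δ ≈ 6.162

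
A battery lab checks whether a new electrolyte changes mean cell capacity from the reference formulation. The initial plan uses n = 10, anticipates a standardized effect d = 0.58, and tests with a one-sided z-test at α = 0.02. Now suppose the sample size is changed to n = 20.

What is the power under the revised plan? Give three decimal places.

Power ≈ 0.705

With n = 20: δ = d·√n = 0.58 × √20 = 2.5938. Critical value z_{0.02} = 2.054.
Revised power = P(Z > 2.054 − δ) = Φ(0.540) = 0.7054.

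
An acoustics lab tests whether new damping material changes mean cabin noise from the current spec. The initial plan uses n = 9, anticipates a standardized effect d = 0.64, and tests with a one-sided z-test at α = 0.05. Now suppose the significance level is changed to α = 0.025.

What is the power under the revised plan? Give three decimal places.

Power ≈ 0.484

δ = d·√n = 0.64 × √9 = 1.9200 (unchanged). New critical value: z_{0.025} = 1.960.
Revised power = Φ(δ − 1.960) = Φ(-0.040) = 0.4841.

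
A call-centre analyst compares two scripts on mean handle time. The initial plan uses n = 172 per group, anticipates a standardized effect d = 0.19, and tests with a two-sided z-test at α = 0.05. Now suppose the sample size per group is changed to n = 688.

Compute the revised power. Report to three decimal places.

Power ≈ 0.941

With n = 688 per group: δ = d·√(n/2) = 0.19 × √(688/2) = 3.5240. Critical value z_{0.025} = 1.960.
Revised power = Φ(δ − 1.960) + Φ(−δ − 1.960) = Φ(1.564) + Φ(-5.484) = 0.9411 + 0.0000 = 0.9411.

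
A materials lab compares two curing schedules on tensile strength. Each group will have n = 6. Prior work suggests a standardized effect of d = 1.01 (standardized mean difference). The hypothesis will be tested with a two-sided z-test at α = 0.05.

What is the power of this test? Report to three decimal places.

Noncentrality parameter: δ = d·√(n/2) = 1.01 × √(6/2) = 1.7494
Critical value for a two-sided test at α = 0.05: z_{α/2} = 1.960.
Power = Φ(δ − 1.960) + Φ(−δ − 1.960) = Φ(-0.211) + Φ(-3.709) = 0.4166 + 0.0001 = 0.4167.

Power ≈ 0.417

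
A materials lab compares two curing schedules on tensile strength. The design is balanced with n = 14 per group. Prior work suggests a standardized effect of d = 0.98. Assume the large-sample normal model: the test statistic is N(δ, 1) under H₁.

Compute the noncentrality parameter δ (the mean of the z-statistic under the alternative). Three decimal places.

δ ≈ 2.593

δ = d·√(n/2) = 0.98 × √(14/2) = 2.5928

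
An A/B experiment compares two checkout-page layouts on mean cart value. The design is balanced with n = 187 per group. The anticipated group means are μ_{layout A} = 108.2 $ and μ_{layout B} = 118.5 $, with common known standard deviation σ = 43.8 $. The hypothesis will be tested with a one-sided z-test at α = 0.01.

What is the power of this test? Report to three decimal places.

Standardized effect: d = |μ_{layout A} − μ_{layout B}| / σ = |108.2 − 118.5| / 43.8 = 0.2352
Noncentrality parameter: δ = d·√(n/2) = 0.2352 × √(187/2) = 2.2739
Critical value for a one-sided test at α = 0.01: z_α = 2.326.
Power = Φ(δ − 2.326) = Φ(-0.052) = 0.4791.

Power ≈ 0.479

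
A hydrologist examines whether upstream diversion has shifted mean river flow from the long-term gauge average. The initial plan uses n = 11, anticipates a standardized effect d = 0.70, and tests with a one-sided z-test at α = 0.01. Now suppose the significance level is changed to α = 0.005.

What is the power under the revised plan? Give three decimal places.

Power ≈ 0.400

δ = d·√n = 0.70 × √11 = 2.3216 (unchanged). New critical value: z_{0.005} = 2.576.
Revised power = Φ(δ − 2.576) = Φ(-0.254) = 0.3997.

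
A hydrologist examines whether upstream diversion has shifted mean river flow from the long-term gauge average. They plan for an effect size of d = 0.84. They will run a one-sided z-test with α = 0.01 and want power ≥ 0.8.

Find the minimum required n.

Set Φ(δ − 2.326) = 0.8; then δ − 2.326 = Φ⁻¹(0.8) = 0.842, giving δ = 3.168.
δ = d·√n ⇒ n = (δ/d)² = (3.168 / 0.84)² = 14.22.
Rounding up, n = 15.

n = 15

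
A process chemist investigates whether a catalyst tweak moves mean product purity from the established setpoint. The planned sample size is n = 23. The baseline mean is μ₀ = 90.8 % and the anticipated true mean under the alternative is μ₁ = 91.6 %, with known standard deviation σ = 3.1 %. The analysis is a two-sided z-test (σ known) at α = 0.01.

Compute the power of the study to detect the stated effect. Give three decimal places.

Standardized effect: d = |μ₁ − μ₀| / σ = |91.6 − 90.8| / 3.1 = 0.2581
Noncentrality parameter: δ = d·√n = 0.2581 × √23 = 1.2376
Two-sided α = 0.01 → critical value z_{0.005} = 2.576.
Power = Φ(δ − 2.576) + Φ(−δ − 2.576) = Φ(-1.338) + Φ(-3.813) = 0.0904 + 0.0001 = 0.0905.

Power ≈ 0.090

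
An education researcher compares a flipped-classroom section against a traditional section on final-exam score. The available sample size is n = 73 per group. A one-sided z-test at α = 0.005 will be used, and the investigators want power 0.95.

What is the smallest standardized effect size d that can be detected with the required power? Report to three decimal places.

Need Φ(δ − 2.576) = 0.95, so δ = 2.576 + 1.645 = 4.221.
δ = d·√(n/2) ⇒ d = δ/√(n/2) = 4.221/√(73/2) = 0.6986.

d ≈ 0.699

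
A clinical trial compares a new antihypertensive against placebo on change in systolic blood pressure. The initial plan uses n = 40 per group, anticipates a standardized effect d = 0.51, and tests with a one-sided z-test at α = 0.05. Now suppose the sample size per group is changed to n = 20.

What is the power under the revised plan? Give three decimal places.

With n = 20 per group: δ = d·√(n/2) = 0.51 × √(20/2) = 1.6128. Critical value z_{0.05} = 1.645.
Revised power = Φ(δ − 1.645) = Φ(-0.032) = 0.4872.

Power ≈ 0.487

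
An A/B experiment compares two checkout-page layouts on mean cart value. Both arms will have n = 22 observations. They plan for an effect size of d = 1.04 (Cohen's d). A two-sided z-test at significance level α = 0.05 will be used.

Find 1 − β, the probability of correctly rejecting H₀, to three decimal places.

Power ≈ 0.932

Noncentrality parameter: δ = d·√(n/2) = 1.04 × √(22/2) = 3.4493
Critical value for a two-sided test at α = 0.05: z_{α/2} = 1.960.
Power = Φ(δ − 1.960) + Φ(−δ − 1.960) = Φ(1.489) + Φ(-5.409) = 0.9318 + 0.0000 = 0.9318.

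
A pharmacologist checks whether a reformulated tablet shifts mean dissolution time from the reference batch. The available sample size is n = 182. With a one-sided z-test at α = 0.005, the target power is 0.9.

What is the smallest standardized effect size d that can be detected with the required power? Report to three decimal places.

Need Φ(δ − 2.576) = 0.9, so δ = 2.576 + 1.282 = 3.857.
δ = d·√n ⇒ d = δ/√n = 3.857/√182 = 0.2859.

d ≈ 0.286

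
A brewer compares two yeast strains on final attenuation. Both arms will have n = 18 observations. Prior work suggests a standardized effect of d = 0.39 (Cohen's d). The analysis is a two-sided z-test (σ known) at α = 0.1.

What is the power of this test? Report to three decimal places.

Power ≈ 0.320

Noncentrality parameter: δ = d·√(n/2) = 0.39 × √(18/2) = 1.1700
Critical value for a two-sided test at α = 0.1: z_{α/2} = 1.645.
Power = Φ(δ − 1.645) + Φ(−δ − 1.645) = Φ(-0.475) + Φ(-2.815) = 0.3174 + 0.0024 = 0.3199.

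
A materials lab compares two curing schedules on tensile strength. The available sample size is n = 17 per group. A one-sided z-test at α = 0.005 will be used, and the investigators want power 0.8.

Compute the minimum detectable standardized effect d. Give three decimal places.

d ≈ 1.172

Required noncentrality: δ = z_{0.005} + z_{0.20} = 2.576 + 0.842 = 3.417.
δ = d·√(n/2) ⇒ d = δ/√(n/2) = 3.417/√(17/2) = 1.1722.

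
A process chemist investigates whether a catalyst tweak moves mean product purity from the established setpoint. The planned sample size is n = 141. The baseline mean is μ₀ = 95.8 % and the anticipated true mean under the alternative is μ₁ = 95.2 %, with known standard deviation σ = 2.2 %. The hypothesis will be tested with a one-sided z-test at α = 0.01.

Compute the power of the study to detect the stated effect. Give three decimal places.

Power ≈ 0.819

Standardized effect: d = |μ₁ − μ₀| / σ = |95.2 − 95.8| / 2.2 = 0.2727
Noncentrality parameter: δ = d·√n = 0.2727 × √141 = 3.2385
One-sided α = 0.01 → critical value z_{0.01} = 2.326.
Power = Φ(δ − 2.326) = Φ(0.912) = 0.8191.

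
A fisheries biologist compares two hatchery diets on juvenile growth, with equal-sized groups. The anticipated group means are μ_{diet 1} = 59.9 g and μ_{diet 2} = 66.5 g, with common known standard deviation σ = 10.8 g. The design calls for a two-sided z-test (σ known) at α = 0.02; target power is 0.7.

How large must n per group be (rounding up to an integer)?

n = 44 per group

Standardized effect: d = |μ_{diet 1} − μ_{diet 2}| / σ = |59.9 − 66.5| / 10.8 = 0.6111
For power 0.7 need Φ(δ − z_{0.01}) = 0.7, so δ = z_{0.01} + z_{0.30} = 2.326 + 0.524 = 2.851.
(The Φ(−δ − z_{α/2}) term is vanishingly small for δ > 0 and is dropped in the standard sample-size formula.)
δ = d·√(n/2) ⇒ n = 2(δ/d)² = 2 × (2.851 / 0.6111)² = 43.52.
Rounding up, n = 44 per group.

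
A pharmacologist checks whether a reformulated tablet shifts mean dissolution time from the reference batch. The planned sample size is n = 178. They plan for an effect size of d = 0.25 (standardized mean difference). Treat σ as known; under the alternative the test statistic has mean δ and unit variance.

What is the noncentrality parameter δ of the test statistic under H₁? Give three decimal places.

δ = d·√n = 0.25 × √178 = 3.3354

δ ≈ 3.335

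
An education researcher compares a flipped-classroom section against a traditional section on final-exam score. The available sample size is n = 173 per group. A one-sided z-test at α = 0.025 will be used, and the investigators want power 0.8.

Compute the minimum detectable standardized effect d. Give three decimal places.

Required noncentrality: δ = z_{0.025} + z_{0.20} = 1.960 + 0.842 = 2.802.
δ = d·√(n/2) ⇒ d = δ/√(n/2) = 2.802/√(173/2) = 0.3012.

d ≈ 0.301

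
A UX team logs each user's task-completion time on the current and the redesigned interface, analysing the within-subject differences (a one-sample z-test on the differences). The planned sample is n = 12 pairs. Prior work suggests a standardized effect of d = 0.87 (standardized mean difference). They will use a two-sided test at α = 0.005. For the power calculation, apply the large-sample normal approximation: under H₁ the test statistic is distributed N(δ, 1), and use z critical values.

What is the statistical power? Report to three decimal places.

Power ≈ 0.582

Noncentrality parameter: δ = d·√n = 0.87 × √12 = 3.0138
Critical value for a two-sided test at α = 0.005: z_{α/2} = 2.807.
Power = Φ(δ − 2.807) + Φ(−δ − 2.807) = Φ(0.207) + Φ(-5.821) = 0.5819 + 0.0000 = 0.5819.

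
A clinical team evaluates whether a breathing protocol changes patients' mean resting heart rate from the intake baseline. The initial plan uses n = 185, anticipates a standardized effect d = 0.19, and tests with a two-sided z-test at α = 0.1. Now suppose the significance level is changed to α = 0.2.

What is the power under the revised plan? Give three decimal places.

Power ≈ 0.904

δ = d·√n = 0.19 × √185 = 2.5843 (unchanged). New critical value: z_{0.1} = 1.282.
Revised power = Φ(δ − 1.282) + Φ(−δ − 1.282) = Φ(1.303) + Φ(-3.866) = 0.9037 + 0.0001 = 0.9037.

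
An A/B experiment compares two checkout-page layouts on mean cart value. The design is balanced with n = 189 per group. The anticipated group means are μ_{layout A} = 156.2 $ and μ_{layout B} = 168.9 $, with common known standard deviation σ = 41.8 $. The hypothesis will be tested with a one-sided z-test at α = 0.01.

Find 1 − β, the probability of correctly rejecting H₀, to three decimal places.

Power ≈ 0.735

Standardized effect: d = |μ_{layout A} − μ_{layout B}| / σ = |156.2 − 168.9| / 41.8 = 0.3038
Noncentrality parameter: λ = d·√(n/2) = 0.3038 × √(189/2) = 2.9535
Critical value for a one-sided test at α = 0.01: z_α = 2.326.
Power = Φ(λ − 2.326) = Φ(0.627) = 0.7347.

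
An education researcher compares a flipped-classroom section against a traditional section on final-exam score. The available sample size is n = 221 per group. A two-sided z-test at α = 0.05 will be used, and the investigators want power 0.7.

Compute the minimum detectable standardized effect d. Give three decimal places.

Need Φ(δ − 1.960) = 0.7, so δ = 1.960 + 0.524 = 2.484.
(Lower-tail contribution to power is negligible for δ > 0.)
δ = d·√(n/2) ⇒ d = δ/√(n/2) = 2.484/√(221/2) = 0.2363.

d ≈ 0.236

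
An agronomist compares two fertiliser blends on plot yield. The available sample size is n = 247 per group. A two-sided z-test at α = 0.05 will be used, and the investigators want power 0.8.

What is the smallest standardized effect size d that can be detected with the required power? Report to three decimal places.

d ≈ 0.252

Need Φ(δ − 1.960) = 0.8, so δ = 1.960 + 0.842 = 2.802.
(The second rejection-region term Φ(−δ − z_{α/2}) is negligible and dropped.)
δ = d·√(n/2) ⇒ d = δ/√(n/2) = 2.802/√(247/2) = 0.2521.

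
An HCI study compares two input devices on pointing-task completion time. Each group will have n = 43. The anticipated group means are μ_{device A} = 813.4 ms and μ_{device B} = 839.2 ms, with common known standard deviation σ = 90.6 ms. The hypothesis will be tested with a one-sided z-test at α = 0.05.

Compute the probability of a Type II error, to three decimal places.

β ≈ 0.627

Standardized effect: d = |μ_{device A} − μ_{device B}| / σ = |813.4 − 839.2| / 90.6 = 0.2848
Noncentrality parameter: δ = d·√(n/2) = 0.2848 × √(43/2) = 1.3204
Critical value for a one-sided test at α = 0.05: z_α = 1.645.
Power = Φ(δ − 1.645) = Φ(-0.324) = 0.3728.
Type II error: β = 1 − power = 1 − 0.3728 = 0.6272.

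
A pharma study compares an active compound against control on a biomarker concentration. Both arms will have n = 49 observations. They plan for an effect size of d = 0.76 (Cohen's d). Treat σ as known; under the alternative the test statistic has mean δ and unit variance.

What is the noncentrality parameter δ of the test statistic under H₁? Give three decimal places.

δ ≈ 3.762

The noncentrality parameter scales effect size by the design's sample-size factor: δ = d·√(n/2) = 0.76 × √(49/2) = 3.7618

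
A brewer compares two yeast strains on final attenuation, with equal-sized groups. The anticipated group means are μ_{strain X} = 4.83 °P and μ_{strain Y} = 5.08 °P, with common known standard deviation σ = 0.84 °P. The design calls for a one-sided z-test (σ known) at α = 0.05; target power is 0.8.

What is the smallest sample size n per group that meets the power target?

Standardized effect: d = |μ_{strain X} − μ_{strain Y}| / σ = |4.83 − 5.08| / 0.84 = 0.2976
For power 0.8 need Φ(δ − z_{0.05}) = 0.8, so δ = z_{0.05} + z_{0.20} = 1.645 + 0.842 = 2.486.
δ = d·√(n/2) ⇒ n = 2(δ/d)² = 2 × (2.486 / 0.2976)² = 139.60.
Round up to the next whole unit.

n = 140 per group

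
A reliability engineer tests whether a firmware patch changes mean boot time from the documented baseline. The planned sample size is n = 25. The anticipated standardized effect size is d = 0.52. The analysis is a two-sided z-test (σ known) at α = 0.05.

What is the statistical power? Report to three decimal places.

Noncentrality parameter: δ = d·√n = 0.52 × √25 = 2.6000
Two-sided α = 0.05 → critical value z_{0.025} = 1.960.
Power = Φ(δ − 1.960) + Φ(−δ − 1.960) = Φ(0.640) + Φ(-4.560) = 0.7389 + 0.0000 = 0.7389.

Power ≈ 0.739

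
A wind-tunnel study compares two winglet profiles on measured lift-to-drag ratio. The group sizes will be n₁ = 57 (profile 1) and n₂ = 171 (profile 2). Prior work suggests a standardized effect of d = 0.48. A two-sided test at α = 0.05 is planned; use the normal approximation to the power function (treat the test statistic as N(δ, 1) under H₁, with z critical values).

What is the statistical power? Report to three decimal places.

Power ≈ 0.881

Noncentrality parameter: δ = d / √(1/n₁ + 1/n₂) = 0.48 / √(1/57 + 1/171) = 3.1384
Critical value for a two-sided test at α = 0.05: z_{α/2} = 1.960.
Power = Φ(δ − 1.960) + Φ(−δ − 1.960) = Φ(1.178) + Φ(-5.098) = 0.8807 + 0.0000 = 0.8807.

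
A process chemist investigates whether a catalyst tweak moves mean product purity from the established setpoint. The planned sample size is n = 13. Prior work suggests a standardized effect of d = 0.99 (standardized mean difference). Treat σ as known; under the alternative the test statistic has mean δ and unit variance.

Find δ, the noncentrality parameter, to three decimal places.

δ ≈ 3.569

δ = d·√n = 0.99 × √13 = 3.5695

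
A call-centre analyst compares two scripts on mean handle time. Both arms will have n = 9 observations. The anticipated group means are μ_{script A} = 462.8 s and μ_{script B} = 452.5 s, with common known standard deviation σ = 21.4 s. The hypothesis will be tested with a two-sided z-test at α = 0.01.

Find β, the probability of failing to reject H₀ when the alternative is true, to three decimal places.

β ≈ 0.940

Standardized effect: d = |μ_{script A} − μ_{script B}| / σ = |462.8 − 452.5| / 21.4 = 0.4813
Noncentrality parameter: δ = d·√(n/2) = 0.4813 × √(9/2) = 1.0210
Two-sided α = 0.01 → critical value z_{0.005} = 2.576.
Power = Φ(δ − 2.576) + Φ(−δ − 2.576) = Φ(-1.555) + Φ(-3.597) = 0.0600 + 0.0002 = 0.0602.
Type II error: β = 1 − power = 1 − 0.0602 = 0.9398.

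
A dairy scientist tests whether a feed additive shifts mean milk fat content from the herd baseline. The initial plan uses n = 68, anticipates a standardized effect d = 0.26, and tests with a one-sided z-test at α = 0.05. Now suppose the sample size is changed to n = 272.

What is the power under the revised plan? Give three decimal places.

With n = 272: δ = d·√n = 0.26 × √272 = 4.2880. Critical value z_{0.05} = 1.645.
Revised power = P(Z > 1.645 − δ) = Φ(2.643) = 0.9959.

Power ≈ 0.996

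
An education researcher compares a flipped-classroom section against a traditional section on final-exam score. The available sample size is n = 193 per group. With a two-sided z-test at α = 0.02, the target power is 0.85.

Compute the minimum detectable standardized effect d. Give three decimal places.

Need Φ(δ − 2.326) = 0.85, so δ = 2.326 + 1.036 = 3.363.
(The second rejection-region term Φ(−δ − z_{α/2}) is negligible and dropped.)
δ = d·√(n/2) ⇒ d = δ/√(n/2) = 3.363/√(193/2) = 0.3423.

d ≈ 0.342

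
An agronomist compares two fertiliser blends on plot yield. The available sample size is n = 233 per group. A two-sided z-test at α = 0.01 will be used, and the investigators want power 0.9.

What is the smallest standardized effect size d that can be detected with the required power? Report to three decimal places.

d ≈ 0.357

Required noncentrality: δ = z_{0.005} + z_{0.10} = 2.576 + 1.282 = 3.857.
(Lower-tail contribution to power is negligible for δ > 0.)
δ = d·√(n/2) ⇒ d = δ/√(n/2) = 3.857/√(233/2) = 0.3574.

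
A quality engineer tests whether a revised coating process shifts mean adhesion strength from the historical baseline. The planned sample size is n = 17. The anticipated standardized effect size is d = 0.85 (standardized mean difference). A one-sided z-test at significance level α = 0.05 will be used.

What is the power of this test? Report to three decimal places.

Noncentrality parameter: δ = d·√n = 0.85 × √17 = 3.5046
One-sided α = 0.05 → critical value z_{0.05} = 1.645.
Power = P(Z > 1.645 − δ) = Φ(1.860) = 0.9685.

Power ≈ 0.969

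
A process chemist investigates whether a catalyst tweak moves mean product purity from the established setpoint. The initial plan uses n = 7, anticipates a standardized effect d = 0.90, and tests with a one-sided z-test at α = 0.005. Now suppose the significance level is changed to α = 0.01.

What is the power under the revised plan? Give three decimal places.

Power ≈ 0.522

δ = d·√n = 0.90 × √7 = 2.3812 (unchanged). New critical value: z_{0.01} = 2.326.
Revised power = P(Z > 2.326 − δ) = Φ(0.055) = 0.5219.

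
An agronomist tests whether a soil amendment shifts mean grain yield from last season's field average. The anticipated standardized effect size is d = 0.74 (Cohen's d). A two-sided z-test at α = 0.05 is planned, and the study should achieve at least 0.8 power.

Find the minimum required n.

Set Φ(δ − 1.960) = 0.8; then δ − 1.960 = Φ⁻¹(0.8) = 0.842, giving δ = 2.802.
(Ignoring the negligible lower-tail rejection probability gives the usual closed-form inversion.)
δ = d·√n ⇒ n = (δ/d)² = (2.802 / 0.74)² = 14.33.
Rounding up, n = 15.

n = 15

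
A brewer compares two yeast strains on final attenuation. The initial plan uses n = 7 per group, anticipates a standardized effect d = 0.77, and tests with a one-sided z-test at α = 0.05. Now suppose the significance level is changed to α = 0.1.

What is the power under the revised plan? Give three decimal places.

Power ≈ 0.563

δ = d·√(n/2) = 0.77 × √(7/2) = 1.4405 (unchanged). New critical value: z_{0.1} = 1.282.
Revised power = Φ(δ − 1.282) = Φ(0.159) = 0.5632.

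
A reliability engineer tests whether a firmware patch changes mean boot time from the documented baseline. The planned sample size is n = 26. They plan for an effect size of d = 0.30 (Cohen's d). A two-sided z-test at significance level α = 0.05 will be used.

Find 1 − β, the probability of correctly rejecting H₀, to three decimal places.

Noncentrality parameter: δ = d·√n = 0.30 × √26 = 1.5297
Critical value for a two-sided test at α = 0.05: z_{α/2} = 1.960.
Power = Φ(δ − 1.960) + Φ(−δ − 1.960) = Φ(-0.430) + Φ(-3.490) = 0.3335 + 0.0002 = 0.3337.

Power ≈ 0.334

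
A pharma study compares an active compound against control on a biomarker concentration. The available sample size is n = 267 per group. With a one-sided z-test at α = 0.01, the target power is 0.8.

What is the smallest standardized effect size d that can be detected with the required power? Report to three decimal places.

d ≈ 0.274

Required noncentrality: δ = z_{0.01} + z_{0.20} = 2.326 + 0.842 = 3.168.
δ = d·√(n/2) ⇒ d = δ/√(n/2) = 3.168/√(267/2) = 0.2742.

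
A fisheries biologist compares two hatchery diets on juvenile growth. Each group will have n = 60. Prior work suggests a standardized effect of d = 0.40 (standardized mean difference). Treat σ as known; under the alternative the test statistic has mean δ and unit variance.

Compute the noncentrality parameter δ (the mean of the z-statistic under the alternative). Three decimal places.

δ ≈ 2.191

The noncentrality parameter scales effect size by the design's sample-size factor: δ = d·√(n/2) = 0.40 × √(60/2) = 2.1909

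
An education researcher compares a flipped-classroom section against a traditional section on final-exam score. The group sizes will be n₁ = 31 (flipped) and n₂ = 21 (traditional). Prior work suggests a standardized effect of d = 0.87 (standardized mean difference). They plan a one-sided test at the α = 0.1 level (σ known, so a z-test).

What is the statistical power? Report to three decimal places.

Power ≈ 0.964

Noncentrality parameter: δ = d / √(1/n₁ + 1/n₂) = 0.87 / √(1/31 + 1/21) = 3.0783
Critical value for a one-sided test at α = 0.1: z_α = 1.282.
Power = Φ(δ − 1.282) = Φ(1.797) = 0.9638.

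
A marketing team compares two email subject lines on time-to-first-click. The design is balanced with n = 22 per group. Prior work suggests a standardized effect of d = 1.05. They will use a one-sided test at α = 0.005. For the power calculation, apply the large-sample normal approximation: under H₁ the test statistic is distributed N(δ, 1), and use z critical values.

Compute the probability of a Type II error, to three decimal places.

Noncentrality parameter: δ = d·√(n/2) = 1.05 × √(22/2) = 3.4825
One-sided α = 0.005 → critical value z_{0.005} = 2.576.
Power = Φ(δ − 2.576) = Φ(0.907) = 0.8177.
Type II error: β = 1 − power = 1 − 0.8177 = 0.1823.

β ≈ 0.182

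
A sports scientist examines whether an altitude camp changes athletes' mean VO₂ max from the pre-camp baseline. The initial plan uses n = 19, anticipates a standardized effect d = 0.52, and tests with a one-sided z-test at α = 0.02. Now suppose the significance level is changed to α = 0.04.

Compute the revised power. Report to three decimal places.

Power ≈ 0.697

δ = d·√n = 0.52 × √19 = 2.2666 (unchanged). New critical value: z_{0.04} = 1.751.
Revised power = P(Z > 1.751 − δ) = Φ(0.516) = 0.6971.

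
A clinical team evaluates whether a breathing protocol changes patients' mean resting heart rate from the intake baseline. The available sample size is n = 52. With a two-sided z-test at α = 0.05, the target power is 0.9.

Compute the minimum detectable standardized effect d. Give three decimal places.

d ≈ 0.450

Required noncentrality: δ = z_{0.025} + z_{0.10} = 1.960 + 1.282 = 3.242.
(Lower-tail contribution to power is negligible for δ > 0.)
δ = d·√n ⇒ d = δ/√n = 3.242/√52 = 0.4495.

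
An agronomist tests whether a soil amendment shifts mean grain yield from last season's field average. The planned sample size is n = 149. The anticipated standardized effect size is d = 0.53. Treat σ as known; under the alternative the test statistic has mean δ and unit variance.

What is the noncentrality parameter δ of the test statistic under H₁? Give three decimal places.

δ = d·√n = 0.53 × √149 = 6.4695

δ ≈ 6.469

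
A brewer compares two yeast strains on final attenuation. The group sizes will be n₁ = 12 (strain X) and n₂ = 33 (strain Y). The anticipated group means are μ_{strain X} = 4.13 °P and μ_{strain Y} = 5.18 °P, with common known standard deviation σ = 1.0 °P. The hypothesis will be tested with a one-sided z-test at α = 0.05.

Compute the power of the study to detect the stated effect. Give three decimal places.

Power ≈ 0.929

Standardized effect: d = |μ_{strain X} − μ_{strain Y}| / σ = |4.13 − 5.18| / 1.0 = 1.0500
Noncentrality parameter: δ = d / √(1/n₁ + 1/n₂) = 1.0500 / √(1/12 + 1/33) = 3.1148
One-sided α = 0.05 → critical value z_{0.05} = 1.645.
Power = P(Z > 1.645 − δ) = Φ(1.470) = 0.9292.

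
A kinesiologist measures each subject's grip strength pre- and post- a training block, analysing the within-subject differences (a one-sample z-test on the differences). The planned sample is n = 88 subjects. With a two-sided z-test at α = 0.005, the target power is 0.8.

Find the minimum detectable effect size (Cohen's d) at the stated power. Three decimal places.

Need Φ(δ − 2.807) = 0.8, so δ = 2.807 + 0.842 = 3.649.
(Lower-tail contribution to power is negligible for δ > 0.)
δ = d·√n ⇒ d = δ/√n = 3.649/√88 = 0.3889.

d ≈ 0.389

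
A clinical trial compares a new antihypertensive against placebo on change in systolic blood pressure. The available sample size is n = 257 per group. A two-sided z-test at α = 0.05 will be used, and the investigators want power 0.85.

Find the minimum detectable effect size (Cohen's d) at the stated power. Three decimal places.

Required noncentrality: δ = z_{0.025} + z_{0.15} = 1.960 + 1.036 = 2.996.
(Lower-tail contribution to power is negligible for δ > 0.)
δ = d·√(n/2) ⇒ d = δ/√(n/2) = 2.996/√(257/2) = 0.2643.

d ≈ 0.264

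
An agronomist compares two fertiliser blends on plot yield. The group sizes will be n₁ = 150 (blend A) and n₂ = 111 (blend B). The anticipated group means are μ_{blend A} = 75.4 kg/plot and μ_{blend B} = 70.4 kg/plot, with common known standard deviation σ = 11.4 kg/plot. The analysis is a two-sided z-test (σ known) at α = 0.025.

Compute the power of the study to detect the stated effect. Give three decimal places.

Standardized effect: d = |μ_{blend A} − μ_{blend B}| / σ = |75.4 − 70.4| / 11.4 = 0.4386
Noncentrality parameter: δ = d / √(1/n₁ + 1/n₂) = 0.4386 / √(1/150 + 1/111) = 3.5031
Two-sided α = 0.025 → critical value z_{0.0125} = 2.241.
Power = Φ(δ − 2.241) + Φ(−δ − 2.241) = Φ(1.262) + Φ(-5.744) = 0.8965 + 0.0000 = 0.8965.

Power ≈ 0.896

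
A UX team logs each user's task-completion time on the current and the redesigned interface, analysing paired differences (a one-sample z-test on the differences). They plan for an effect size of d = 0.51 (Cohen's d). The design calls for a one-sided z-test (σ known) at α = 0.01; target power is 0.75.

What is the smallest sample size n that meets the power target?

n = 35

Set Φ(δ − 2.326) = 0.75; then δ − 2.326 = Φ⁻¹(0.75) = 0.674, giving δ = 3.001.
δ = d·√n ⇒ n = (δ/d)² = (3.001 / 0.51)² = 34.62.
Rounding up, n = 35.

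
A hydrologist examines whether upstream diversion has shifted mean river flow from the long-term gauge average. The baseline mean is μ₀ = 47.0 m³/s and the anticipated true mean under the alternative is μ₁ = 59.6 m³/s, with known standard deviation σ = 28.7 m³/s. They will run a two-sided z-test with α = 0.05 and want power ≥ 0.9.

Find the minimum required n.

n = 55

Standardized effect: d = |μ₁ − μ₀| / σ = |59.6 − 47.0| / 28.7 = 0.4390
For power 0.9 need Φ(δ − z_{0.025}) = 0.9, so δ = z_{0.025} + z_{0.10} = 1.960 + 1.282 = 3.242.
(The Φ(−δ − z_{α/2}) term is vanishingly small for δ > 0 and is dropped in the standard sample-size formula.)
δ = d·√n ⇒ n = (δ/d)² = (3.242 / 0.4390)² = 54.52.
Round up to the next whole unit.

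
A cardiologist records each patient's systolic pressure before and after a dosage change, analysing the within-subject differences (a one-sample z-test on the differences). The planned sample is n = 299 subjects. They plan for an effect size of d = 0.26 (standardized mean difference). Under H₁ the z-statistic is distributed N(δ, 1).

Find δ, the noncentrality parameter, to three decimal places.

δ = d·√n = 0.26 × √299 = 4.4958

δ ≈ 4.496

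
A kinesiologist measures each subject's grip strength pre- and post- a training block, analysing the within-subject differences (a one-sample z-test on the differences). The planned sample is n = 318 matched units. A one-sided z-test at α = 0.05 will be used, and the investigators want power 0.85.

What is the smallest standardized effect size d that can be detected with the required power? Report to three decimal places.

Required noncentrality: δ = z_{0.05} + z_{0.15} = 1.645 + 1.036 = 2.681.
δ = d·√n ⇒ d = δ/√n = 2.681/√318 = 0.1504.

d ≈ 0.150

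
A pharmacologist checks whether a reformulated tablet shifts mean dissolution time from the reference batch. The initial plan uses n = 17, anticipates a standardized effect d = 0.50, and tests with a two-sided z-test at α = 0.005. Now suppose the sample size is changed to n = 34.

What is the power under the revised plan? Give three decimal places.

With n = 34: δ = d·√n = 0.50 × √34 = 2.9155. Critical value z_{0.0025} = 2.807.
Revised power = Φ(δ − 2.807) + Φ(−δ − 2.807) = Φ(0.108) + Φ(-5.723) = 0.5432 + 0.0000 = 0.5432.

Power ≈ 0.543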